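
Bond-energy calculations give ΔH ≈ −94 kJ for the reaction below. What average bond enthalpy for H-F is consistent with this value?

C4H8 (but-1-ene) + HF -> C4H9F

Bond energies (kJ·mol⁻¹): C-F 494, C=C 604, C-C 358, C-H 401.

Let D be the H-F bond energy.
Σ(broken) = 2×358 + 8×401 + 1×604 + 1×D = 4528 + D
Σ(formed) = 3×358 + 1×494 + 9×401 = 5177
ΔH = Σ(broken) − Σ(formed) = (4528 + D) − (5177) = −649 + D
Setting this equal to −94 kJ gives D = 555 kJ/mol.

D(H-F) ≈ 555 kJ/mol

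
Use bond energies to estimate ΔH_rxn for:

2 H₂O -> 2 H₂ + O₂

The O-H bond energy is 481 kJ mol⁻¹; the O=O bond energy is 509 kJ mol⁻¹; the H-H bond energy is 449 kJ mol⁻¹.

ΔH ≈ +517 kJ

Bonds broken (reactants):
  O-H: 4 × 481 = 1924
  Σ(broken) = 1924 kJ
Bonds formed (products):
  H-H: 2 × 449 = 898
  O=O: 1 × 509 = 509
  Σ(formed) = 1407 kJ
ΔH = Σ(broken) − Σ(formed) = 1924 − 1407 = +517 kJ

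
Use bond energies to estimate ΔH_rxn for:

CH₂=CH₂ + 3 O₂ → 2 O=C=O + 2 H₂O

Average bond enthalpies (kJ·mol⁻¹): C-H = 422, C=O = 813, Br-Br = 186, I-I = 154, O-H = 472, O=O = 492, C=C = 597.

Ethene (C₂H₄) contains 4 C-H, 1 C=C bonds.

Bonds broken (reactants):
  C-H: 4 × 422 = 1688
  C=C: 1 × 597 = 597
  O=O: 3 × 492 = 1476
  Σ(broken) = 3761 kJ
Bonds formed (products):
  C=O: 4 × 813 = 3252
  O-H: 4 × 472 = 1888
  Σ(formed) = 5140 kJ
ΔH = Σ(broken) − Σ(formed) = 3761 − 5140 = −1379 kJ

ΔH ≈ −1379 kJ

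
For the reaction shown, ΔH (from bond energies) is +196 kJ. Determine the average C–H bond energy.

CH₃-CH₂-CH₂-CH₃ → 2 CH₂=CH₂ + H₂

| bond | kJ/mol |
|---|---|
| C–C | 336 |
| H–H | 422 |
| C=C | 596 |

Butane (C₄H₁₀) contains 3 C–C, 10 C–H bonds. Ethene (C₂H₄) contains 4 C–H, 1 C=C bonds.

D(C–H) ≈ 401 kJ/mol

Let D be the C–H bond energy.
Σ(broken) = 3×336 + 10×D = 1008 + 10D
Σ(formed) = 8×D + 2×596 + 1×422 = 1614 + 8D
ΔH = Σ(broken) − Σ(formed) = (1008 + 10D) − (1614 + 8D) = −606 + 2D
Setting this equal to +196 kJ gives 2D = 802, so D = 401 kJ/mol.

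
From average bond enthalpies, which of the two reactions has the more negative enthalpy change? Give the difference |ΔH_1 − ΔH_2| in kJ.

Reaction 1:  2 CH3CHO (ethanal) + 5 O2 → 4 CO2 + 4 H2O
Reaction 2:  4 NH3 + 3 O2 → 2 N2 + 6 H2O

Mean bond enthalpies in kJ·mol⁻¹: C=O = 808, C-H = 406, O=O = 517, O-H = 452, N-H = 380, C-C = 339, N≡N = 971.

Reaction 1:
  Bonds broken (reactants):
    C-C: 2 × 339 = 678
    C-H: 8 × 406 = 3248
    C=O: 2 × 808 = 1616
    O=O: 5 × 517 = 2585
    Σ(broken) = 8127 kJ
  Bonds formed (products):
    C=O: 8 × 808 = 6464
    O-H: 8 × 452 = 3616
    Σ(formed) = 10080 kJ
  ΔH_1 = 8127 − 10080 = −1953 kJ
Reaction 2:
  Bonds broken (reactants):
    N-H: 12 × 380 = 4560
    O=O: 3 × 517 = 1551
    Σ(broken) = 6111 kJ
  Bonds formed (products):
    N≡N: 2 × 971 = 1942
    O-H: 12 × 452 = 5424
    Σ(formed) = 7366 kJ
  ΔH_2 = 6111 − 7366 = −1255 kJ
ΔH_1 − ΔH_2 = −698 kJ, so reaction 1 has the more negative ΔH; |ΔH_1 − ΔH_2| = 698 kJ.

Reaction 1, by 698 kJ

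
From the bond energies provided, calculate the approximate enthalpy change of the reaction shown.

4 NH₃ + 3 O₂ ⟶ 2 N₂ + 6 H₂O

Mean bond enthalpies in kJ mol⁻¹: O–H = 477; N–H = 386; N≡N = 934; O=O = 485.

Bonds broken (reactants):
  N–H: 12 × 386 = 4632
  O=O: 3 × 485 = 1455
  Σ(broken) = 6087 kJ
Bonds formed (products):
  N≡N: 2 × 934 = 1868
  O–H: 12 × 477 = 5724
  Σ(formed) = 7592 kJ
ΔH = Σ(broken) − Σ(formed) = 6087 − 7592 = −1505 kJ

ΔH ≈ −1505 kJ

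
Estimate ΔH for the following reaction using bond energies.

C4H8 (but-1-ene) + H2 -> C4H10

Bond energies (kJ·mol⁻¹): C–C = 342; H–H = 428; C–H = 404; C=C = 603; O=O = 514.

ΔH ≈ −119 kJ

Bonds broken (reactants):
  C–C: 2 × 342 = 684
  C–H: 8 × 404 = 3232
  C=C: 1 × 603 = 603
  H–H: 1 × 428 = 428
  Σ(broken) = 4947 kJ
Bonds formed (products):
  C–C: 3 × 342 = 1026
  C–H: 10 × 404 = 4040
  Σ(formed) = 5066 kJ
ΔH = Σ(broken) − Σ(formed) = 4947 − 5066 = −119 kJ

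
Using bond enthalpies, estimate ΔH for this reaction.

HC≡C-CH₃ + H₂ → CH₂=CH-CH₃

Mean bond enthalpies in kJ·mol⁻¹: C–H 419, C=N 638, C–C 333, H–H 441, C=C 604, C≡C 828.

Bonds broken (reactants):
  C≡C: 1 × 828 = 828
  C–C: 1 × 333 = 333
  C–H: 4 × 419 = 1676
  H–H: 1 × 441 = 441
  Σ(broken) = 3278 kJ
Bonds formed (products):
  C–C: 1 × 333 = 333
  C–H: 6 × 419 = 2514
  C=C: 1 × 604 = 604
  Σ(formed) = 3451 kJ
ΔH = Σ(broken) − Σ(formed) = 3278 − 3451 = −173 kJ

ΔH ≈ −173 kJ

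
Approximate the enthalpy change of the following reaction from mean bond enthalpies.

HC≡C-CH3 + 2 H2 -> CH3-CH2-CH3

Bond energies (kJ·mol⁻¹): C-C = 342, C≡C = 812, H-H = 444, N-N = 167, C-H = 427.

Bonds broken (reactants):
  C≡C: 1 × 812 = 812
  C-C: 1 × 342 = 342
  C-H: 4 × 427 = 1708
  H-H: 2 × 444 = 888
  Σ(broken) = 3750 kJ
Bonds formed (products):
  C-C: 2 × 342 = 684
  C-H: 8 × 427 = 3416
  Σ(formed) = 4100 kJ
ΔH = Σ(broken) − Σ(formed) = 3750 − 4100 = −350 kJ

ΔH ≈ −350 kJ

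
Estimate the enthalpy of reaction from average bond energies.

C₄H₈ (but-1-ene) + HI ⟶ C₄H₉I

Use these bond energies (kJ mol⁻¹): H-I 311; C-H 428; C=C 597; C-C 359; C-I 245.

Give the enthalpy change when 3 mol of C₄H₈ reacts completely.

Bonds broken (reactants):
  C-C: 2 × 359 = 718
  C-H: 8 × 428 = 3424
  C=C: 1 × 597 = 597
  H-I: 1 × 311 = 311
  Σ(broken) = 5050 kJ
Bonds formed (products):
  C-C: 3 × 359 = 1077
  C-H: 9 × 428 = 3852
  C-I: 1 × 245 = 245
  Σ(formed) = 5174 kJ
ΔH = Σ(broken) − Σ(formed) = 5050 − 5174 = −124 kJ
For 3× the reaction as written: 3 × (−124) = −372 kJ

ΔH = −372 kJ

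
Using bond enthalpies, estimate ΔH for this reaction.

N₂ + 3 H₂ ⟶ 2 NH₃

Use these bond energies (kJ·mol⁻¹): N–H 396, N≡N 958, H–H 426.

Bonds broken (reactants):
  H–H: 3 × 426 = 1278
  N≡N: 1 × 958 = 958
  Σ(broken) = 2236 kJ
Bonds formed (products):
  N–H: 6 × 396 = 2376
  Σ(formed) = 2376 kJ
ΔH = Σ(broken) − Σ(formed) = 2236 − 2376 = −140 kJ

ΔH ≈ −140 kJ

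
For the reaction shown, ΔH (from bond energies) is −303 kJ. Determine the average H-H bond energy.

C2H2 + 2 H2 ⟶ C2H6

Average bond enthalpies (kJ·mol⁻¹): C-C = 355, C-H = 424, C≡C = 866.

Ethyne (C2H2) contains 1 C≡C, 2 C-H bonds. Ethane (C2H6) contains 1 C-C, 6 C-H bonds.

Let D be the H-H bond energy.
Σ(broken) = 1×866 + 2×424 + 2×D = 1714 + 2D
Σ(formed) = 1×355 + 6×424 = 2899
ΔH = Σ(broken) − Σ(formed) = (1714 + 2D) − (2899) = −1185 + 2D
Setting this equal to −303 kJ gives 2D = 882, so D = 441 kJ/mol.

D(H-H) ≈ 441 kJ/mol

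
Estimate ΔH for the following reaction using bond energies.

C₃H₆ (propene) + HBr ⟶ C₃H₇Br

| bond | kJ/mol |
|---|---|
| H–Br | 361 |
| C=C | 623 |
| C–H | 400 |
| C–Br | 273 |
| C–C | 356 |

ΔH ≈ −45 kJ

Bonds broken (reactants):
  C–C: 1 × 356 = 356
  C–H: 6 × 400 = 2400
  C=C: 1 × 623 = 623
  H–Br: 1 × 361 = 361
  Σ(broken) = 3740 kJ
Bonds formed (products):
  C–Br: 1 × 273 = 273
  C–C: 2 × 356 = 712
  C–H: 7 × 400 = 2800
  Σ(formed) = 3785 kJ
ΔH = Σ(broken) − Σ(formed) = 3740 − 3785 = −45 kJ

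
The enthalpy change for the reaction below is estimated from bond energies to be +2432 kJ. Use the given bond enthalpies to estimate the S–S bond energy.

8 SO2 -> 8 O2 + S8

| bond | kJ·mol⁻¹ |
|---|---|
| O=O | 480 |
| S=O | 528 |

Let D be the S–S bond energy.
Σ(broken) = 16×528 = 8448
Σ(formed) = 8×480 + 8×D = 3840 + 8D
ΔH = Σ(broken) − Σ(formed) = (8448) − (3840 + 8D) = +4608 − 8D
Setting this equal to +2432 kJ gives 8D = 2176, so D = 272 kJ/mol.

D(S–S) ≈ 272 kJ/mol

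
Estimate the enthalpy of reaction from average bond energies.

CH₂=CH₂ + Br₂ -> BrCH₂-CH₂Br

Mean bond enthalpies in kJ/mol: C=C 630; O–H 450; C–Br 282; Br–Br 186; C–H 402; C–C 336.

Bonds broken (reactants):
  Br–Br: 1 × 186 = 186
  C–H: 4 × 402 = 1608
  C=C: 1 × 630 = 630
  Σ(broken) = 2424 kJ
Bonds formed (products):
  C–Br: 2 × 282 = 564
  C–C: 1 × 336 = 336
  C–H: 4 × 402 = 1608
  Σ(formed) = 2508 kJ
ΔH = Σ(broken) − Σ(formed) = 2424 − 2508 = −84 kJ

ΔH ≈ −84 kJ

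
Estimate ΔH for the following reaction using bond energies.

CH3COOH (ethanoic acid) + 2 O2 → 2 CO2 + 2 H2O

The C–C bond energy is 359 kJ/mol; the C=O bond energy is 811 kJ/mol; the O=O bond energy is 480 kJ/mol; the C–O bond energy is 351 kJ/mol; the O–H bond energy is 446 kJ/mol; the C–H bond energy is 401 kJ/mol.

Bonds broken (reactants):
  C–C: 1 × 359 = 359
  C–H: 3 × 401 = 1203
  C–O: 1 × 351 = 351
  C=O: 1 × 811 = 811
  O–H: 1 × 446 = 446
  O=O: 2 × 480 = 960
  Σ(broken) = 4130 kJ
Bonds formed (products):
  C=O: 4 × 811 = 3244
  O–H: 4 × 446 = 1784
  Σ(formed) = 5028 kJ
ΔH = Σ(broken) − Σ(formed) = 4130 − 5028 = −898 kJ

ΔH ≈ −898 kJ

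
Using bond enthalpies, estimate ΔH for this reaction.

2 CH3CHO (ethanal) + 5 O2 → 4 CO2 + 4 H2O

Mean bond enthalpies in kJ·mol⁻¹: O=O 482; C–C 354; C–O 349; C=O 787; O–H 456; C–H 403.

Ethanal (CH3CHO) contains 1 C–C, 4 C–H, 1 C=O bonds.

Bonds broken (reactants):
  C–C: 2 × 354 = 708
  C–H: 8 × 403 = 3224
  C=O: 2 × 787 = 1574
  O=O: 5 × 482 = 2410
  Σ(broken) = 7916 kJ
Bonds formed (products):
  C=O: 8 × 787 = 6296
  O–H: 8 × 456 = 3648
  Σ(formed) = 9944 kJ
ΔH = Σ(broken) − Σ(formed) = 7916 − 9944 = −2028 kJ

ΔH ≈ −2028 kJ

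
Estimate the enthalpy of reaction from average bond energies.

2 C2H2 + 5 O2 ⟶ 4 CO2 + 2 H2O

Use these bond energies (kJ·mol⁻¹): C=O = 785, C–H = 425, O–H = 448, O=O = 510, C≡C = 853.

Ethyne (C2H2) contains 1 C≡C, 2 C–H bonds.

Bonds broken (reactants):
  C≡C: 2 × 853 = 1706
  C–H: 4 × 425 = 1700
  O=O: 5 × 510 = 2550
  Σ(broken) = 5956 kJ
Bonds formed (products):
  C=O: 8 × 785 = 6280
  O–H: 4 × 448 = 1792
  Σ(formed) = 8072 kJ
ΔH = Σ(broken) − Σ(formed) = 5956 − 8072 = −2116 kJ

ΔH ≈ −2116 kJ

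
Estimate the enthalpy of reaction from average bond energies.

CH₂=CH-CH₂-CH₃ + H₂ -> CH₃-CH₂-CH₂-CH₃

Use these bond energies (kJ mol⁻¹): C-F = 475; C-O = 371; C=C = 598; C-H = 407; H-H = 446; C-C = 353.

ΔH ≈ −123 kJ

Bonds broken (reactants):
  C-C: 2 × 353 = 706
  C-H: 8 × 407 = 3256
  C=C: 1 × 598 = 598
  H-H: 1 × 446 = 446
  Σ(broken) = 5006 kJ
Bonds formed (products):
  C-C: 3 × 353 = 1059
  C-H: 10 × 407 = 4070
  Σ(formed) = 5129 kJ
ΔH = Σ(broken) − Σ(formed) = 5006 − 5129 = −123 kJ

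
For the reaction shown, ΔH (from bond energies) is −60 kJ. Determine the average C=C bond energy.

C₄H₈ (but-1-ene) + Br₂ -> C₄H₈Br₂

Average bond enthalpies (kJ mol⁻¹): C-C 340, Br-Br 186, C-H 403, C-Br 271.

D(C=C) ≈ 636 kJ/mol

Let D be the C=C bond energy.
Σ(broken) = 1×186 + 2×340 + 8×403 + 1×D = 4090 + D
Σ(formed) = 2×271 + 3×340 + 8×403 = 4786
ΔH = Σ(broken) − Σ(formed) = (4090 + D) − (4786) = −696 + D
Setting this equal to −60 kJ gives D = 636 kJ/mol.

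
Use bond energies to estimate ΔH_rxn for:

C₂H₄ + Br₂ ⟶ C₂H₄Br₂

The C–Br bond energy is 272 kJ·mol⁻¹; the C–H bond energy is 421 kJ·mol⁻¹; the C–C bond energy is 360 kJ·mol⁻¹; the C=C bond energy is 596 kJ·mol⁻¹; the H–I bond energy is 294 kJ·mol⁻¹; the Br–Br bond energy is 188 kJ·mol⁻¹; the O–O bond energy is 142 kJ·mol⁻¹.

ΔH ≈ −120 kJ

Bonds broken (reactants):
  Br–Br: 1 × 188 = 188
  C–H: 4 × 421 = 1684
  C=C: 1 × 596 = 596
  Σ(broken) = 2468 kJ
Bonds formed (products):
  C–Br: 2 × 272 = 544
  C–C: 1 × 360 = 360
  C–H: 4 × 421 = 1684
  Σ(formed) = 2588 kJ
ΔH = Σ(broken) − Σ(formed) = 2468 − 2588 = −120 kJ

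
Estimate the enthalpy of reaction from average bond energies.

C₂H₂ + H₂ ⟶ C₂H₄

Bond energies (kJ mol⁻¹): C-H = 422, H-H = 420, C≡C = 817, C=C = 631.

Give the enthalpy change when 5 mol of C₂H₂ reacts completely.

ΔH = −1190 kJ

Bonds broken (reactants):
  C≡C: 1 × 817 = 817
  C-H: 2 × 422 = 844
  H-H: 1 × 420 = 420
  Σ(broken) = 2081 kJ
Bonds formed (products):
  C-H: 4 × 422 = 1688
  C=C: 1 × 631 = 631
  Σ(formed) = 2319 kJ
ΔH = Σ(broken) − Σ(formed) = 2081 − 2319 = −238 kJ
For 5× the reaction as written: 5 × (−238) = −1190 kJ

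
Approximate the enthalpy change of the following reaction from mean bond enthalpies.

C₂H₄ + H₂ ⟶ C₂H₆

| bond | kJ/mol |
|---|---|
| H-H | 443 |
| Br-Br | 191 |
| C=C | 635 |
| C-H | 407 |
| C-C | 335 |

ΔH ≈ −71 kJ

Bonds broken (reactants):
  C-H: 4 × 407 = 1628
  C=C: 1 × 635 = 635
  H-H: 1 × 443 = 443
  Σ(broken) = 2706 kJ
Bonds formed (products):
  C-C: 1 × 335 = 335
  C-H: 6 × 407 = 2442
  Σ(formed) = 2777 kJ
ΔH = Σ(broken) − Σ(formed) = 2706 − 2777 = −71 kJ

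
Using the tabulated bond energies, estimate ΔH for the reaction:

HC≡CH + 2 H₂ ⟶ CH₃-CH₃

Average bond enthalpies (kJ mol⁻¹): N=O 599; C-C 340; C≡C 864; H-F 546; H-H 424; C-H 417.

Bonds broken (reactants):
  C≡C: 1 × 864 = 864
  C-H: 2 × 417 = 834
  H-H: 2 × 424 = 848
  Σ(broken) = 2546 kJ
Bonds formed (products):
  C-C: 1 × 340 = 340
  C-H: 6 × 417 = 2502
  Σ(formed) = 2842 kJ
ΔH = Σ(broken) − Σ(formed) = 2546 − 2842 = −296 kJ

ΔH ≈ −296 kJ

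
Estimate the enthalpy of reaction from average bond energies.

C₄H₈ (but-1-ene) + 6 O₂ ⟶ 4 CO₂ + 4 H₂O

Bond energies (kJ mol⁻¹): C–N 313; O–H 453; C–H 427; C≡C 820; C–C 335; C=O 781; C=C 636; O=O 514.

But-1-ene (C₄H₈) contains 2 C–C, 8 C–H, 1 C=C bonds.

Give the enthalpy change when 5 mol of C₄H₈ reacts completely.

ΔH = −10330 kJ

Bonds broken (reactants):
  C–C: 2 × 335 = 670
  C–H: 8 × 427 = 3416
  C=C: 1 × 636 = 636
  O=O: 6 × 514 = 3084
  Σ(broken) = 7806 kJ
Bonds formed (products):
  C=O: 8 × 781 = 6248
  O–H: 8 × 453 = 3624
  Σ(formed) = 9872 kJ
ΔH = Σ(broken) − Σ(formed) = 7806 − 9872 = −2066 kJ
For 5× the reaction as written: 5 × (−2066) = −10330 kJ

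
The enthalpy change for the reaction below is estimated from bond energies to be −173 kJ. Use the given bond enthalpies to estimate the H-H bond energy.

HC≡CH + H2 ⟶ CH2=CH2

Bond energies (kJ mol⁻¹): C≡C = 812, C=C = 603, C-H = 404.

D(H-H) ≈ 426 kJ/mol

Let D be the H-H bond energy.
Σ(broken) = 1×812 + 2×404 + 1×D = 1620 + D
Σ(formed) = 4×404 + 1×603 = 2219
ΔH = Σ(broken) − Σ(formed) = (1620 + D) − (2219) = −599 + D
Setting this equal to −173 kJ gives D = 426 kJ/mol.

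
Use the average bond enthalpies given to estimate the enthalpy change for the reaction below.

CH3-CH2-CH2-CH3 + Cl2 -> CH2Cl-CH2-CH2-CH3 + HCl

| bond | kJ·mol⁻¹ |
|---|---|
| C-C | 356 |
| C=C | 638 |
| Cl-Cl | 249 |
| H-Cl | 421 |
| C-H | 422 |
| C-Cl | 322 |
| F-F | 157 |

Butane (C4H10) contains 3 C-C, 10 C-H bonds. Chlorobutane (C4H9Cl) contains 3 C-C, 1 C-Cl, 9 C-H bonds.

Bonds broken (reactants):
  C-C: 3 × 356 = 1068
  C-H: 10 × 422 = 4220
  Cl-Cl: 1 × 249 = 249
  Σ(broken) = 5537 kJ
Bonds formed (products):
  C-C: 3 × 356 = 1068
  C-Cl: 1 × 322 = 322
  C-H: 9 × 422 = 3798
  H-Cl: 1 × 421 = 421
  Σ(formed) = 5609 kJ
ΔH = Σ(broken) − Σ(formed) = 5537 − 5609 = −72 kJ

ΔH ≈ −72 kJ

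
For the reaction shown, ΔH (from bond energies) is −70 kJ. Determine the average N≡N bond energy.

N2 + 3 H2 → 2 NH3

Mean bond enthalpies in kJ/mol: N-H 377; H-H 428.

D(N≡N) ≈ 908 kJ/mol

Let D be the N≡N bond energy.
Σ(broken) = 3×428 + 1×D = 1284 + D
Σ(formed) = 6×377 = 2262
ΔH = Σ(broken) − Σ(formed) = (1284 + D) − (2262) = −978 + D
Setting this equal to −70 kJ gives D = 908 kJ/mol.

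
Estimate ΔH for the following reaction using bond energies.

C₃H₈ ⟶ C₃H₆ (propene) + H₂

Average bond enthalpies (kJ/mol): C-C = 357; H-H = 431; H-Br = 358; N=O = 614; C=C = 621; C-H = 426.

ΔH ≈ +157 kJ

Bonds broken (reactants):
  C-C: 2 × 357 = 714
  C-H: 8 × 426 = 3408
  Σ(broken) = 4122 kJ
Bonds formed (products):
  C-C: 1 × 357 = 357
  C-H: 6 × 426 = 2556
  C=C: 1 × 621 = 621
  H-H: 1 × 431 = 431
  Σ(formed) = 3965 kJ
ΔH = Σ(broken) − Σ(formed) = 4122 − 3965 = +157 kJ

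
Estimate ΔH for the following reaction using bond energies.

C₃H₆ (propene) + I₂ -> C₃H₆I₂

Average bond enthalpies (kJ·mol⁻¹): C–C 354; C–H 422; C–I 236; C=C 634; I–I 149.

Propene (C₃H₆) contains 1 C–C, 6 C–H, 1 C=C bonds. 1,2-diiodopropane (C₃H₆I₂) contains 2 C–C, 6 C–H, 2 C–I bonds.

ΔH ≈ −43 kJ

Bonds broken (reactants):
  C–C: 1 × 354 = 354
  C–H: 6 × 422 = 2532
  C=C: 1 × 634 = 634
  I–I: 1 × 149 = 149
  Σ(broken) = 3669 kJ
Bonds formed (products):
  C–C: 2 × 354 = 708
  C–H: 6 × 422 = 2532
  C–I: 2 × 236 = 472
  Σ(formed) = 3712 kJ
ΔH = Σ(broken) − Σ(formed) = 3669 − 3712 = −43 kJ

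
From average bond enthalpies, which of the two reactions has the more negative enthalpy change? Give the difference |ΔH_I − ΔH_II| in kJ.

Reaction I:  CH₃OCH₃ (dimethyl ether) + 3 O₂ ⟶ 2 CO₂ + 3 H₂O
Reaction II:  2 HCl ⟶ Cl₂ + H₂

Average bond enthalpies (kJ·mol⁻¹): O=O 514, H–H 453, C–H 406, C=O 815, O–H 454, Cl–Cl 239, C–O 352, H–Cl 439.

Reaction I, by 1488 kJ

Reaction I:
  Bonds broken (reactants):
    C–H: 6 × 406 = 2436
    C–O: 2 × 352 = 704
    O=O: 3 × 514 = 1542
    Σ(broken) = 4682 kJ
  Bonds formed (products):
    C=O: 4 × 815 = 3260
    O–H: 6 × 454 = 2724
    Σ(formed) = 5984 kJ
  ΔH_I = 4682 − 5984 = −1302 kJ
Reaction II:
  Bonds broken (reactants):
    H–Cl: 2 × 439 = 878
    Σ(broken) = 878 kJ
  Bonds formed (products):
    Cl–Cl: 1 × 239 = 239
    H–H: 1 × 453 = 453
    Σ(formed) = 692 kJ
  ΔH_II = 878 − 692 = +186 kJ
ΔH_I − ΔH_II = −1488 kJ, so reaction I has the more negative ΔH; |ΔH_I − ΔH_II| = 1488 kJ.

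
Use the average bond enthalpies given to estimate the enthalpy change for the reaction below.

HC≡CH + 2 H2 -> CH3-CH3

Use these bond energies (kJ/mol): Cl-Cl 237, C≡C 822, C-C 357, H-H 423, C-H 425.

ΔH ≈ −389 kJ

Bonds broken (reactants):
  C≡C: 1 × 822 = 822
  C-H: 2 × 425 = 850
  H-H: 2 × 423 = 846
  Σ(broken) = 2518 kJ
Bonds formed (products):
  C-C: 1 × 357 = 357
  C-H: 6 × 425 = 2550
  Σ(formed) = 2907 kJ
ΔH = Σ(broken) − Σ(formed) = 2518 − 2907 = −389 kJ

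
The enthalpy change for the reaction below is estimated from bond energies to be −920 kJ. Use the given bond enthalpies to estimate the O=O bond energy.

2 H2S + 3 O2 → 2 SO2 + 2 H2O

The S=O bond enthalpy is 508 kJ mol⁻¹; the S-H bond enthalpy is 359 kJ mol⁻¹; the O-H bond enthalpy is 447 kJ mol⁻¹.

D(O=O) ≈ 488 kJ/mol

Let D be the O=O bond energy.
Σ(broken) = 3×D + 4×359 = 1436 + 3D
Σ(formed) = 4×447 + 4×508 = 3820
ΔH = Σ(broken) − Σ(formed) = (1436 + 3D) − (3820) = −2384 + 3D
Setting this equal to −920 kJ gives 3D = 1464, so D = 488 kJ/mol.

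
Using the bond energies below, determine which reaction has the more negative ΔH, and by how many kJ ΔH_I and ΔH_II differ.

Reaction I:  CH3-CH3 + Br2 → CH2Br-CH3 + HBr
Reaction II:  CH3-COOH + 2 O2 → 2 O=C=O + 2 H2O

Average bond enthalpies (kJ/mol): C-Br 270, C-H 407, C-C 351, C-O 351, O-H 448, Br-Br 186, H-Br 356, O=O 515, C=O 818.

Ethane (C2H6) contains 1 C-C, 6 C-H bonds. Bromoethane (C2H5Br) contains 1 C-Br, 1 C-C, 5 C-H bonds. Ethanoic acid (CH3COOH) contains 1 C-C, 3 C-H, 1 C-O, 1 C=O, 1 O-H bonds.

Reaction II, by 812 kJ

Reaction I:
  Bonds broken (reactants):
    Br-Br: 1 × 186 = 186
    C-C: 1 × 351 = 351
    C-H: 6 × 407 = 2442
    Σ(broken) = 2979 kJ
  Bonds formed (products):
    C-Br: 1 × 270 = 270
    C-C: 1 × 351 = 351
    C-H: 5 × 407 = 2035
    H-Br: 1 × 356 = 356
    Σ(formed) = 3012 kJ
  ΔH_I = 2979 − 3012 = −33 kJ
Reaction II:
  Bonds broken (reactants):
    C-C: 1 × 351 = 351
    C-H: 3 × 407 = 1221
    C-O: 1 × 351 = 351
    C=O: 1 × 818 = 818
    O-H: 1 × 448 = 448
    O=O: 2 × 515 = 1030
    Σ(broken) = 4219 kJ
  Bonds formed (products):
    C=O: 4 × 818 = 3272
    O-H: 4 × 448 = 1792
    Σ(formed) = 5064 kJ
  ΔH_II = 4219 − 5064 = −845 kJ
ΔH_I − ΔH_II = +812 kJ, so reaction II has the more negative ΔH; |ΔH_I − ΔH_II| = 812 kJ.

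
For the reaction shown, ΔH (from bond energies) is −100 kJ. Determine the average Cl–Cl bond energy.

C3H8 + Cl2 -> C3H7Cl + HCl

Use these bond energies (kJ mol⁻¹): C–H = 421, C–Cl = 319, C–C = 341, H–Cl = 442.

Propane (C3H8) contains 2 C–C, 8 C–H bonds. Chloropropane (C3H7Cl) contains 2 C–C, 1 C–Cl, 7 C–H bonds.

Let D be the Cl–Cl bond energy.
Σ(broken) = 2×341 + 8×421 + 1×D = 4050 + D
Σ(formed) = 2×341 + 1×319 + 7×421 + 1×442 = 4390
ΔH = Σ(broken) − Σ(formed) = (4050 + D) − (4390) = −340 + D
Setting this equal to −100 kJ gives D = 240 kJ/mol.

D(Cl–Cl) ≈ 240 kJ/mol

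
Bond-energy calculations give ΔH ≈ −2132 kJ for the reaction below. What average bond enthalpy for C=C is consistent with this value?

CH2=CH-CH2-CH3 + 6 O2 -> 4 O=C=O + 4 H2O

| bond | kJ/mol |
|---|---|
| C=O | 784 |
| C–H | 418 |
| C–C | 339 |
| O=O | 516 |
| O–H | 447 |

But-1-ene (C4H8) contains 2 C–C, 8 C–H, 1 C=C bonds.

Let D be the C=C bond energy.
Σ(broken) = 2×339 + 8×418 + 1×D + 6×516 = 7118 + D
Σ(formed) = 8×784 + 8×447 = 9848
ΔH = Σ(broken) − Σ(formed) = (7118 + D) − (9848) = −2730 + D
Setting this equal to −2132 kJ gives D = 598 kJ/mol.

D(C=C) ≈ 598 kJ/mol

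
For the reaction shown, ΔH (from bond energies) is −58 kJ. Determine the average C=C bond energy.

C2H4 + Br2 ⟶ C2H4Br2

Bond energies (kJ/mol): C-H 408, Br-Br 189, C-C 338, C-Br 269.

Let D be the C=C bond energy.
Σ(broken) = 1×189 + 4×408 + 1×D = 1821 + D
Σ(formed) = 2×269 + 1×338 + 4×408 = 2508
ΔH = Σ(broken) − Σ(formed) = (1821 + D) − (2508) = −687 + D
Setting this equal to −58 kJ gives D = 629 kJ/mol.

D(C=C) ≈ 629 kJ/mol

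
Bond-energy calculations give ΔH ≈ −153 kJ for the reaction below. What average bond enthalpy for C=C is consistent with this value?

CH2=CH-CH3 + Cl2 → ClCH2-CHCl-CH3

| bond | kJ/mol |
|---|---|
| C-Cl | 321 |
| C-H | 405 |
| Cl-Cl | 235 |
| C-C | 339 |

Let D be the C=C bond energy.
Σ(broken) = 1×339 + 6×405 + 1×D + 1×235 = 3004 + D
Σ(formed) = 2×339 + 2×321 + 6×405 = 3750
ΔH = Σ(broken) − Σ(formed) = (3004 + D) − (3750) = −746 + D
Setting this equal to −153 kJ gives D = 593 kJ/mol.

D(C=C) ≈ 593 kJ/mol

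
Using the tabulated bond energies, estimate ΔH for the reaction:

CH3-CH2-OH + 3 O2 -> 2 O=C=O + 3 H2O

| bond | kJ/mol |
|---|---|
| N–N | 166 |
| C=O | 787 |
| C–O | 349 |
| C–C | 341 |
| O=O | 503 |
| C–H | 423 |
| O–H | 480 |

Bonds broken (reactants):
  C–C: 1 × 341 = 341
  C–H: 5 × 423 = 2115
  C–O: 1 × 349 = 349
  O–H: 1 × 480 = 480
  O=O: 3 × 503 = 1509
  Σ(broken) = 4794 kJ
Bonds formed (products):
  C=O: 4 × 787 = 3148
  O–H: 6 × 480 = 2880
  Σ(formed) = 6028 kJ
ΔH = Σ(broken) − Σ(formed) = 4794 − 6028 = −1234 kJ

ΔH ≈ −1234 kJ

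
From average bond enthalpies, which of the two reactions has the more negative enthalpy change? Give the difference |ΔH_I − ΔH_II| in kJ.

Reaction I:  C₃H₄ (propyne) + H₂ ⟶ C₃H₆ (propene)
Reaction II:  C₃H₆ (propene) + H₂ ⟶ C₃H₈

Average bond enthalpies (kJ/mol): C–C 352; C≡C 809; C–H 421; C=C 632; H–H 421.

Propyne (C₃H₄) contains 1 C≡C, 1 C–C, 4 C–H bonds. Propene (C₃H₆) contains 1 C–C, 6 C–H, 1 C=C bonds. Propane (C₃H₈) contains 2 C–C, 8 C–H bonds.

Reaction I, by 103 kJ

Reaction I:
  Bonds broken (reactants):
    C≡C: 1 × 809 = 809
    C–C: 1 × 352 = 352
    C–H: 4 × 421 = 1684
    H–H: 1 × 421 = 421
    Σ(broken) = 3266 kJ
  Bonds formed (products):
    C–C: 1 × 352 = 352
    C–H: 6 × 421 = 2526
    C=C: 1 × 632 = 632
    Σ(formed) = 3510 kJ
  ΔH_I = 3266 − 3510 = −244 kJ
Reaction II:
  Bonds broken (reactants):
    C–C: 1 × 352 = 352
    C–H: 6 × 421 = 2526
    C=C: 1 × 632 = 632
    H–H: 1 × 421 = 421
    Σ(broken) = 3931 kJ
  Bonds formed (products):
    C–C: 2 × 352 = 704
    C–H: 8 × 421 = 3368
    Σ(formed) = 4072 kJ
  ΔH_II = 3931 − 4072 = −141 kJ
ΔH_I − ΔH_II = −103 kJ, so reaction I has the more negative ΔH; |ΔH_I − ΔH_II| = 103 kJ.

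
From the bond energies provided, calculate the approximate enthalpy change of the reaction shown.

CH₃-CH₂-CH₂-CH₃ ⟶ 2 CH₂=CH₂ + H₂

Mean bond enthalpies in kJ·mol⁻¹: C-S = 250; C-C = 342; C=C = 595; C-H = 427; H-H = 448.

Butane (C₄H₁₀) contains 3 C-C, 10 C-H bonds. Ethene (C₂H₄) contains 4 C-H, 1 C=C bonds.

Bonds broken (reactants):
  C-C: 3 × 342 = 1026
  C-H: 10 × 427 = 4270
  Σ(broken) = 5296 kJ
Bonds formed (products):
  C-H: 8 × 427 = 3416
  C=C: 2 × 595 = 1190
  H-H: 1 × 448 = 448
  Σ(formed) = 5054 kJ
ΔH = Σ(broken) − Σ(formed) = 5296 − 5054 = +242 kJ

ΔH ≈ +242 kJ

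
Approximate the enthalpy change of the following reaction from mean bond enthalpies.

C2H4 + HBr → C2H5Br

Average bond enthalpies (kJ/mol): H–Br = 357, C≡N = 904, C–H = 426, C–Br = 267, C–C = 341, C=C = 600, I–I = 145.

Bonds broken (reactants):
  C–H: 4 × 426 = 1704
  C=C: 1 × 600 = 600
  H–Br: 1 × 357 = 357
  Σ(broken) = 2661 kJ
Bonds formed (products):
  C–Br: 1 × 267 = 267
  C–C: 1 × 341 = 341
  C–H: 5 × 426 = 2130
  Σ(formed) = 2738 kJ
ΔH = Σ(broken) − Σ(formed) = 2661 − 2738 = −77 kJ

ΔH ≈ −77 kJ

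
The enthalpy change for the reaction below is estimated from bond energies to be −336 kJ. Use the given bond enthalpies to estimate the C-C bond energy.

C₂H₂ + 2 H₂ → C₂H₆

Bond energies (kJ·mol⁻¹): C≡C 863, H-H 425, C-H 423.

D(C-C) ≈ 357 kJ/mol

Let D be the C-C bond energy.
Σ(broken) = 1×863 + 2×423 + 2×425 = 2559
Σ(formed) = 1×D + 6×423 = 2538 + D
ΔH = Σ(broken) − Σ(formed) = (2559) − (2538 + D) = +21 − D
Setting this equal to −336 kJ gives D = 357 kJ/mol.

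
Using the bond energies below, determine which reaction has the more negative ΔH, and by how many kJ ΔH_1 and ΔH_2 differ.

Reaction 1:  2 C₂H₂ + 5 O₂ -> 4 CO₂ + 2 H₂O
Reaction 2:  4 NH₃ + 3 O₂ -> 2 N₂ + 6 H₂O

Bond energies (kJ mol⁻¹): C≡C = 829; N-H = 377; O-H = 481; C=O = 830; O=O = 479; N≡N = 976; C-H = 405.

Reaction 1:
  Bonds broken (reactants):
    C≡C: 2 × 829 = 1658
    C-H: 4 × 405 = 1620
    O=O: 5 × 479 = 2395
    Σ(broken) = 5673 kJ
  Bonds formed (products):
    C=O: 8 × 830 = 6640
    O-H: 4 × 481 = 1924
    Σ(formed) = 8564 kJ
  ΔH_1 = 5673 − 8564 = −2891 kJ
Reaction 2:
  Bonds broken (reactants):
    N-H: 12 × 377 = 4524
    O=O: 3 × 479 = 1437
    Σ(broken) = 5961 kJ
  Bonds formed (products):
    N≡N: 2 × 976 = 1952
    O-H: 12 × 481 = 5772
    Σ(formed) = 7724 kJ
  ΔH_2 = 5961 − 7724 = −1763 kJ
ΔH_1 − ΔH_2 = −1128 kJ, so reaction 1 has the more negative ΔH; |ΔH_1 − ΔH_2| = 1128 kJ.

Reaction 1, by 1128 kJ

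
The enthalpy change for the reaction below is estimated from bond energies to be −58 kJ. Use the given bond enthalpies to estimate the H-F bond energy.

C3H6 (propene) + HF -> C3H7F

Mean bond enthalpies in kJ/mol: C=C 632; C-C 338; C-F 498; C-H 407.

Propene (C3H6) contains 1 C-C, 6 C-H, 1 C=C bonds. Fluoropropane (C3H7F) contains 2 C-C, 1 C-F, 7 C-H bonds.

D(H-F) ≈ 553 kJ/mol

Let D be the H-F bond energy.
Σ(broken) = 1×338 + 6×407 + 1×632 + 1×D = 3412 + D
Σ(formed) = 2×338 + 1×498 + 7×407 = 4023
ΔH = Σ(broken) − Σ(formed) = (3412 + D) − (4023) = −611 + D
Setting this equal to −58 kJ gives D = 553 kJ/mol.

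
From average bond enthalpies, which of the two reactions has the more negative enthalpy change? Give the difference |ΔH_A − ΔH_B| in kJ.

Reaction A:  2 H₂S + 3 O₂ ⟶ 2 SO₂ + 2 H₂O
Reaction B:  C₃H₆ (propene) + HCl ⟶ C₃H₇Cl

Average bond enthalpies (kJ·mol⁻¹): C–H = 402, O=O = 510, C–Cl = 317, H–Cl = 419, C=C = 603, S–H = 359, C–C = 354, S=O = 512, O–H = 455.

Reaction A:
  Bonds broken (reactants):
    O=O: 3 × 510 = 1530
    S–H: 4 × 359 = 1436
    Σ(broken) = 2966 kJ
  Bonds formed (products):
    O–H: 4 × 455 = 1820
    S=O: 4 × 512 = 2048
    Σ(formed) = 3868 kJ
  ΔH_A = 2966 − 3868 = −902 kJ
Reaction B:
  Bonds broken (reactants):
    C–C: 1 × 354 = 354
    C–H: 6 × 402 = 2412
    C=C: 1 × 603 = 603
    H–Cl: 1 × 419 = 419
    Σ(broken) = 3788 kJ
  Bonds formed (products):
    C–C: 2 × 354 = 708
    C–Cl: 1 × 317 = 317
    C–H: 7 × 402 = 2814
    Σ(formed) = 3839 kJ
  ΔH_B = 3788 − 3839 = −51 kJ
ΔH_A − ΔH_B = −851 kJ, so reaction A has the more negative ΔH; |ΔH_A − ΔH_B| = 851 kJ.

Reaction A, by 851 kJ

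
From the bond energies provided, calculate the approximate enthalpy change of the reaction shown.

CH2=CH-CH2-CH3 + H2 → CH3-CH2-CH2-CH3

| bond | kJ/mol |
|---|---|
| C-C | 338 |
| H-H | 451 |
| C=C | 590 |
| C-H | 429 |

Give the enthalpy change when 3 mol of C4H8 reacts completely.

ΔH = −465 kJ

Bonds broken (reactants):
  C-C: 2 × 338 = 676
  C-H: 8 × 429 = 3432
  C=C: 1 × 590 = 590
  H-H: 1 × 451 = 451
  Σ(broken) = 5149 kJ
Bonds formed (products):
  C-C: 3 × 338 = 1014
  C-H: 10 × 429 = 4290
  Σ(formed) = 5304 kJ
ΔH = Σ(broken) − Σ(formed) = 5149 − 5304 = −155 kJ
For 3× the reaction as written: 3 × (−155) = −465 kJ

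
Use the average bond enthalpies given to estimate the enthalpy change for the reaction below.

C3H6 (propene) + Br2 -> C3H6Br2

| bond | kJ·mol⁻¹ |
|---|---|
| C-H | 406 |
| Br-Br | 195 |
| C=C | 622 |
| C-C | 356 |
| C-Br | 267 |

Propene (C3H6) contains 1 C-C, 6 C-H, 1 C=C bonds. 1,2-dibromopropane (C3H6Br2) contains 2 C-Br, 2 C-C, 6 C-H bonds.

ΔH ≈ −73 kJ

Bonds broken (reactants):
  Br-Br: 1 × 195 = 195
  C-C: 1 × 356 = 356
  C-H: 6 × 406 = 2436
  C=C: 1 × 622 = 622
  Σ(broken) = 3609 kJ
Bonds formed (products):
  C-Br: 2 × 267 = 534
  C-C: 2 × 356 = 712
  C-H: 6 × 406 = 2436
  Σ(formed) = 3682 kJ
ΔH = Σ(broken) − Σ(formed) = 3609 − 3682 = −73 kJ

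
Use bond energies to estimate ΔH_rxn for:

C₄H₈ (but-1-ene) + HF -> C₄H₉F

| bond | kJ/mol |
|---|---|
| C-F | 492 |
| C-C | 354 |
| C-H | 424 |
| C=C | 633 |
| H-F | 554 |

ΔH ≈ −83 kJ

Bonds broken (reactants):
  C-C: 2 × 354 = 708
  C-H: 8 × 424 = 3392
  C=C: 1 × 633 = 633
  H-F: 1 × 554 = 554
  Σ(broken) = 5287 kJ
Bonds formed (products):
  C-C: 3 × 354 = 1062
  C-F: 1 × 492 = 492
  C-H: 9 × 424 = 3816
  Σ(formed) = 5370 kJ
ΔH = Σ(broken) − Σ(formed) = 5287 − 5370 = −83 kJ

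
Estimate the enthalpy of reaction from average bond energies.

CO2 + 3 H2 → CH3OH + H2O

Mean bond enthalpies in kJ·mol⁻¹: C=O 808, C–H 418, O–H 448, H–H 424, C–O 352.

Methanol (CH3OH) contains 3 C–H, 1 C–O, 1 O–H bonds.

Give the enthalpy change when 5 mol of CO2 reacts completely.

ΔH = −310 kJ

Bonds broken (reactants):
  C=O: 2 × 808 = 1616
  H–H: 3 × 424 = 1272
  Σ(broken) = 2888 kJ
Bonds formed (products):
  C–H: 3 × 418 = 1254
  C–O: 1 × 352 = 352
  O–H: 3 × 448 = 1344
  Σ(formed) = 2950 kJ
ΔH = Σ(broken) − Σ(formed) = 2888 − 2950 = −62 kJ
For 5× the reaction as written: 5 × (−62) = −310 kJ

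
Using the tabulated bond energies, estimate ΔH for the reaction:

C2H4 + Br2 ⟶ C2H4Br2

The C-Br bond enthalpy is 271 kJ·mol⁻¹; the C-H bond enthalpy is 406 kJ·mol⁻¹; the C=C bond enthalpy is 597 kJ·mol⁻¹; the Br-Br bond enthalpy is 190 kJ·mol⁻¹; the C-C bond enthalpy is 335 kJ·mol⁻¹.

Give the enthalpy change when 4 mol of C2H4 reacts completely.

Bonds broken (reactants):
  Br-Br: 1 × 190 = 190
  C-H: 4 × 406 = 1624
  C=C: 1 × 597 = 597
  Σ(broken) = 2411 kJ
Bonds formed (products):
  C-Br: 2 × 271 = 542
  C-C: 1 × 335 = 335
  C-H: 4 × 406 = 1624
  Σ(formed) = 2501 kJ
ΔH = Σ(broken) − Σ(formed) = 2411 − 2501 = −90 kJ
For 4× the reaction as written: 4 × (−90) = −360 kJ

ΔH = −360 kJ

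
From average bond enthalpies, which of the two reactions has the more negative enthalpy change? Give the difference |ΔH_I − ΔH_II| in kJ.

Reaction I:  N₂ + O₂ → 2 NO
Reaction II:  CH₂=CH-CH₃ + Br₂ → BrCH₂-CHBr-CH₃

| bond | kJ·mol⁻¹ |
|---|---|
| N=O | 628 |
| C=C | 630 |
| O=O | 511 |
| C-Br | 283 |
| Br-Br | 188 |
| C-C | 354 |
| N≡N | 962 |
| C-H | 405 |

Reaction II, by 319 kJ

Reaction I:
  Bonds broken (reactants):
    N≡N: 1 × 962 = 962
    O=O: 1 × 511 = 511
    Σ(broken) = 1473 kJ
  Bonds formed (products):
    N=O: 2 × 628 = 1256
    Σ(formed) = 1256 kJ
  ΔH_I = 1473 − 1256 = +217 kJ
Reaction II:
  Bonds broken (reactants):
    Br-Br: 1 × 188 = 188
    C-C: 1 × 354 = 354
    C-H: 6 × 405 = 2430
    C=C: 1 × 630 = 630
    Σ(broken) = 3602 kJ
  Bonds formed (products):
    C-Br: 2 × 283 = 566
    C-C: 2 × 354 = 708
    C-H: 6 × 405 = 2430
    Σ(formed) = 3704 kJ
  ΔH_II = 3602 − 3704 = −102 kJ
ΔH_I − ΔH_II = +319 kJ, so reaction II has the more negative ΔH; |ΔH_I − ΔH_II| = 319 kJ.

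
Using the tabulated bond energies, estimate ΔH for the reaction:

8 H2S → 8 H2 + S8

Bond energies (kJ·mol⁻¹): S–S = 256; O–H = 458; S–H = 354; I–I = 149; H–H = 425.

ΔH ≈ +216 kJ

Bonds broken (reactants):
  S–H: 16 × 354 = 5664
  Σ(broken) = 5664 kJ
Bonds formed (products):
  H–H: 8 × 425 = 3400
  S–S: 8 × 256 = 2048
  Σ(formed) = 5448 kJ
ΔH = Σ(broken) − Σ(formed) = 5664 − 5448 = +216 kJ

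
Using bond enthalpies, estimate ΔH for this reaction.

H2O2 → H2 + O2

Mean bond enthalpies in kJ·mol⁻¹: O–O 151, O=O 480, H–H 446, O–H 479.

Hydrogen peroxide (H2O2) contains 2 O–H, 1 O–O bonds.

ΔH ≈ +183 kJ

Bonds broken (reactants):
  O–H: 2 × 479 = 958
  O–O: 1 × 151 = 151
  Σ(broken) = 1109 kJ
Bonds formed (products):
  H–H: 1 × 446 = 446
  O=O: 1 × 480 = 480
  Σ(formed) = 926 kJ
ΔH = Σ(broken) − Σ(formed) = 1109 − 926 = +183 kJ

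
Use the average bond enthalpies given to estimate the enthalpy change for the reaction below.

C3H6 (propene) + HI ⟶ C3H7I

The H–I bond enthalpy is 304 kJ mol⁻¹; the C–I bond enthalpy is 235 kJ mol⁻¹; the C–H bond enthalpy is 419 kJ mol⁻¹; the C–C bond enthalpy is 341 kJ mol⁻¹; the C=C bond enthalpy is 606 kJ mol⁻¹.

ΔH ≈ −85 kJ

Bonds broken (reactants):
  C–C: 1 × 341 = 341
  C–H: 6 × 419 = 2514
  C=C: 1 × 606 = 606
  H–I: 1 × 304 = 304
  Σ(broken) = 3765 kJ
Bonds formed (products):
  C–C: 2 × 341 = 682
  C–H: 7 × 419 = 2933
  C–I: 1 × 235 = 235
  Σ(formed) = 3850 kJ
ΔH = Σ(broken) − Σ(formed) = 3765 − 3850 = −85 kJ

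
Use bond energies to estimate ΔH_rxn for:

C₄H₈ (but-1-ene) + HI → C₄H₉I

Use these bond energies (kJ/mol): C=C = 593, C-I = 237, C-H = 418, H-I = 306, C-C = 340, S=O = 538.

ΔH ≈ −96 kJ

Bonds broken (reactants):
  C-C: 2 × 340 = 680
  C-H: 8 × 418 = 3344
  C=C: 1 × 593 = 593
  H-I: 1 × 306 = 306
  Σ(broken) = 4923 kJ
Bonds formed (products):
  C-C: 3 × 340 = 1020
  C-H: 9 × 418 = 3762
  C-I: 1 × 237 = 237
  Σ(formed) = 5019 kJ
ΔH = Σ(broken) − Σ(formed) = 4923 − 5019 = −96 kJ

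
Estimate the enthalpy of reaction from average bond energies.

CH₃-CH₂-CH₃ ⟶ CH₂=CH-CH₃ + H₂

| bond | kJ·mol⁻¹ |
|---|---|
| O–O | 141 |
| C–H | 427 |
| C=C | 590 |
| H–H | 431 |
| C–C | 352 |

ΔH ≈ +185 kJ

Bonds broken (reactants):
  C–C: 2 × 352 = 704
  C–H: 8 × 427 = 3416
  Σ(broken) = 4120 kJ
Bonds formed (products):
  C–C: 1 × 352 = 352
  C–H: 6 × 427 = 2562
  C=C: 1 × 590 = 590
  H–H: 1 × 431 = 431
  Σ(formed) = 3935 kJ
ΔH = Σ(broken) − Σ(formed) = 4120 − 3935 = +185 kJ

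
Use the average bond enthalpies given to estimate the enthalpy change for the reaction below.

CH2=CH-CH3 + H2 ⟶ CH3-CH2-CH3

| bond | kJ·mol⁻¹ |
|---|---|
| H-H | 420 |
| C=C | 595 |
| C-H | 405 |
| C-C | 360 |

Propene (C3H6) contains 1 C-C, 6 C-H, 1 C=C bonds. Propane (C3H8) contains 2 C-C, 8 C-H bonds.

Bonds broken (reactants):
  C-C: 1 × 360 = 360
  C-H: 6 × 405 = 2430
  C=C: 1 × 595 = 595
  H-H: 1 × 420 = 420
  Σ(broken) = 3805 kJ
Bonds formed (products):
  C-C: 2 × 360 = 720
  C-H: 8 × 405 = 3240
  Σ(formed) = 3960 kJ
ΔH = Σ(broken) − Σ(formed) = 3805 − 3960 = −155 kJ

ΔH ≈ −155 kJ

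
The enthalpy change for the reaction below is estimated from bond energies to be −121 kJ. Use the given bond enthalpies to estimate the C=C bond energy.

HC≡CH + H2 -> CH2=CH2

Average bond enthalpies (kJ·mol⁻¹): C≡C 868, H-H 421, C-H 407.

D(C=C) ≈ 596 kJ/mol

Let D be the C=C bond energy.
Σ(broken) = 1×868 + 2×407 + 1×421 = 2103
Σ(formed) = 4×407 + 1×D = 1628 + D
ΔH = Σ(broken) − Σ(formed) = (2103) − (1628 + D) = +475 − D
Setting this equal to −121 kJ gives D = 596 kJ/mol.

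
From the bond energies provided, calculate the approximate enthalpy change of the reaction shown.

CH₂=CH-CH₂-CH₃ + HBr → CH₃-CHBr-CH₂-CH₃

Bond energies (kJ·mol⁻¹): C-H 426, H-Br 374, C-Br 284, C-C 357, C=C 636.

Bonds broken (reactants):
  C-C: 2 × 357 = 714
  C-H: 8 × 426 = 3408
  C=C: 1 × 636 = 636
  H-Br: 1 × 374 = 374
  Σ(broken) = 5132 kJ
Bonds formed (products):
  C-Br: 1 × 284 = 284
  C-C: 3 × 357 = 1071
  C-H: 9 × 426 = 3834
  Σ(formed) = 5189 kJ
ΔH = Σ(broken) − Σ(formed) = 5132 − 5189 = −57 kJ

ΔH ≈ −57 kJ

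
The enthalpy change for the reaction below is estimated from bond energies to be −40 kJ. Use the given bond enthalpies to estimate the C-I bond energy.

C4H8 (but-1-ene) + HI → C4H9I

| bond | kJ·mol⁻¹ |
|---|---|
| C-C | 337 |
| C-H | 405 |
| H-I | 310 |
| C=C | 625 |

D(C-I) ≈ 233 kJ/mol

Let D be the C-I bond energy.
Σ(broken) = 2×337 + 8×405 + 1×625 + 1×310 = 4849
Σ(formed) = 3×337 + 9×405 + 1×D = 4656 + D
ΔH = Σ(broken) − Σ(formed) = (4849) − (4656 + D) = +193 − D
Setting this equal to −40 kJ gives D = 233 kJ/mol.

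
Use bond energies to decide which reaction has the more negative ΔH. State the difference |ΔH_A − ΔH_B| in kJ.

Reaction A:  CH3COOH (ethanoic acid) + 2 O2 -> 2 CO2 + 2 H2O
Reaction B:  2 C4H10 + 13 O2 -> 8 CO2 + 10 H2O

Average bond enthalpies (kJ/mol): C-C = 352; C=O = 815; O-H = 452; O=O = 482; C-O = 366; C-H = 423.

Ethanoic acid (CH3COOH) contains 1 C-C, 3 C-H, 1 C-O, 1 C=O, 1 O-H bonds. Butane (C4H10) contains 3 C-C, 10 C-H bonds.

Reaction B, by 4392 kJ

Reaction A:
  Bonds broken (reactants):
    C-C: 1 × 352 = 352
    C-H: 3 × 423 = 1269
    C-O: 1 × 366 = 366
    C=O: 1 × 815 = 815
    O-H: 1 × 452 = 452
    O=O: 2 × 482 = 964
    Σ(broken) = 4218 kJ
  Bonds formed (products):
    C=O: 4 × 815 = 3260
    O-H: 4 × 452 = 1808
    Σ(formed) = 5068 kJ
  ΔH_A = 4218 − 5068 = −850 kJ
Reaction B:
  Bonds broken (reactants):
    C-C: 6 × 352 = 2112
    C-H: 20 × 423 = 8460
    O=O: 13 × 482 = 6266
    Σ(broken) = 16838 kJ
  Bonds formed (products):
    C=O: 16 × 815 = 13040
    O-H: 20 × 452 = 9040
    Σ(formed) = 22080 kJ
  ΔH_B = 16838 − 22080 = −5242 kJ
ΔH_A − ΔH_B = +4392 kJ, so reaction B has the more negative ΔH; |ΔH_A − ΔH_B| = 4392 kJ.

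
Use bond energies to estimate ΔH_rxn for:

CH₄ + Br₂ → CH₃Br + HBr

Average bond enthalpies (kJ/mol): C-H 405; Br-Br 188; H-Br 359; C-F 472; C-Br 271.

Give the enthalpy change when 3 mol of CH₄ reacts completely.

Bonds broken (reactants):
  Br-Br: 1 × 188 = 188
  C-H: 4 × 405 = 1620
  Σ(broken) = 1808 kJ
Bonds formed (products):
  C-Br: 1 × 271 = 271
  C-H: 3 × 405 = 1215
  H-Br: 1 × 359 = 359
  Σ(formed) = 1845 kJ
ΔH = Σ(broken) − Σ(formed) = 1808 − 1845 = −37 kJ
For 3× the reaction as written: 3 × (−37) = −111 kJ

ΔH = −111 kJ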